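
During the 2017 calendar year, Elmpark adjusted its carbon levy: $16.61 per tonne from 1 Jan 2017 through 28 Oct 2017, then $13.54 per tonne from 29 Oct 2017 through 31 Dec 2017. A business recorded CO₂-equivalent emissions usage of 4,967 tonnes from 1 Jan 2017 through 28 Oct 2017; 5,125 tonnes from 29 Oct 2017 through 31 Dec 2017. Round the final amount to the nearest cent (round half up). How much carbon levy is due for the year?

$151894.37

1 Jan – 28 Oct 2017: 4,967 tonnes at $16.61/tonne → $82501.87
29 Oct – 31 Dec 2017: 5,125 tonnes at $13.54/tonne → $69392.50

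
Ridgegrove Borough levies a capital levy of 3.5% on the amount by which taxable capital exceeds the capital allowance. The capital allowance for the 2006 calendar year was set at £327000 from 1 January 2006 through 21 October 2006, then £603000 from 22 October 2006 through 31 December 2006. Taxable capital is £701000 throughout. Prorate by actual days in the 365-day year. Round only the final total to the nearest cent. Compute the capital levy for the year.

£11210.93

1 January – 21 October 2006: 294 days, exemption £327000 → (£701000 − £327000) × 3.5% × 294/365 = £10543.7260
22 October – 31 December 2006: 71 days, exemption £603000 → (£701000 − £603000) × 3.5% × 71/365 = £667.2055
Total = £11210.9315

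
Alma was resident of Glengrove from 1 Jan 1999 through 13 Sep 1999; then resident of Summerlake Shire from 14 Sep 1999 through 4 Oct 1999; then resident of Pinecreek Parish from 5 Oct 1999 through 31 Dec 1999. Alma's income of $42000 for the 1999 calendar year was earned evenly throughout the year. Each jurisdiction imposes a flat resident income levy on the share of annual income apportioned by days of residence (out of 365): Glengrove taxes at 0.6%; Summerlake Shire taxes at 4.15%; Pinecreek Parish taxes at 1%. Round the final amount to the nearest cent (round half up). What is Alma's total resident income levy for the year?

Glengrove, 1 Jan – 13 Sep 1999: 256 days → $42000 × 0.6% × 256/365 = $176.7452
Summerlake Shire, 14 Sep – 4 Oct 1999: 21 days → $42000 × 4.15% × 21/365 = $100.2822
Pinecreek Parish, 5 Oct – 31 Dec 1999: 88 days → $42000 × 1% × 88/365 = $101.2603
Total = $378.2877

$378.29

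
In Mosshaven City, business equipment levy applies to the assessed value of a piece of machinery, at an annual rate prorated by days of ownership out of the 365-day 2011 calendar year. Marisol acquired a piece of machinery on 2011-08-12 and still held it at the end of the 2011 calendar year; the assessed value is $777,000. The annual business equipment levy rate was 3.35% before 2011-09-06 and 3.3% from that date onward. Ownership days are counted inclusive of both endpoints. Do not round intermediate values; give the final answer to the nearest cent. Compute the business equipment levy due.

2011-08-12 to 2011-09-05: 25 days at 3.35% → $777,000 × 3.35% × 25/365 = $1,782.8425
2011-09-06 to 2011-12-31: 117 days at 3.3% → $777,000 × 3.3% × 117/365 = $8,219.1699
Total = $10,002.0123

$10,002.01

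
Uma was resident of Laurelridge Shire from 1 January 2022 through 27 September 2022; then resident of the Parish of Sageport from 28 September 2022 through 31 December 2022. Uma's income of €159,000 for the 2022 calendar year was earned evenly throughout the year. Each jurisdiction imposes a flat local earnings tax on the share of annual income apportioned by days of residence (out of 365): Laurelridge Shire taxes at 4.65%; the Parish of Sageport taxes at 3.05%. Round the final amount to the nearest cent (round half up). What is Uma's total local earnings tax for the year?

€6,731.36

Laurelridge Shire, 1 January – 27 September 2022: 270 days → €159,000 × 4.65% × 270/365 = €5,469.1644
The Parish of Sageport, 28 September – 31 December 2022: 95 days → €159,000 × 3.05% × 95/365 = €1,262.1986
Total = €6,731.3630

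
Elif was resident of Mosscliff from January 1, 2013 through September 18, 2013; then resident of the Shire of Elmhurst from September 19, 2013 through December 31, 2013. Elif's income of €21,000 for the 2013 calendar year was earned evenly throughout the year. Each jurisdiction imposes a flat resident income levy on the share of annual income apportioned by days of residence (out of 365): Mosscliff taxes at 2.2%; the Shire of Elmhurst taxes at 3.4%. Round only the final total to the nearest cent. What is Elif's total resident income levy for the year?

Mosscliff, January 1 – September 18, 2013: 261 days → €21,000 × 2.2% × 261/365 = €330.3616
The Shire of Elmhurst, September 19 – December 31, 2013: 104 days → €21,000 × 3.4% × 104/365 = €203.4411
Total = €533.8027

€533.80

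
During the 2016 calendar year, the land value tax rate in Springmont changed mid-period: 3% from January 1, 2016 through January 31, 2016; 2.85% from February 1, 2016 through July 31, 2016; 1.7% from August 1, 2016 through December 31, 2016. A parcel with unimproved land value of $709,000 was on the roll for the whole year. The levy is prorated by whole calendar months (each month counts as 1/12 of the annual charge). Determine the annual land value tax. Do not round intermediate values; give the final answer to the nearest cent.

January 1 – January 31, 2016: 1 month at 3% → $709,000 × 3% × 1/12 = $1,772.5000
February 1 – July 31, 2016: 6 months at 2.85% → $709,000 × 2.85% × 6/12 = $10,103.2500
August 1 – December 31, 2016: 5 months at 1.7% → $709,000 × 1.7% × 5/12 = $5,022.0833
Total = $16,897.8333

$16,897.83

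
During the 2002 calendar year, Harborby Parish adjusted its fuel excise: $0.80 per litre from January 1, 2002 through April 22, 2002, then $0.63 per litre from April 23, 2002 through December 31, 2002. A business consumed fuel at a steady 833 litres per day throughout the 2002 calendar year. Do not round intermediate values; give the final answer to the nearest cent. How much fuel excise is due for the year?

$207,408.67

January 1 – April 22, 2002: 112 days × 833 litres/day = 93,296 litres at $0.80/litre → $74,636.80
April 23 – December 31, 2002: 253 days × 833 litres/day = 210,749 litres at $0.63/litre → $132,771.87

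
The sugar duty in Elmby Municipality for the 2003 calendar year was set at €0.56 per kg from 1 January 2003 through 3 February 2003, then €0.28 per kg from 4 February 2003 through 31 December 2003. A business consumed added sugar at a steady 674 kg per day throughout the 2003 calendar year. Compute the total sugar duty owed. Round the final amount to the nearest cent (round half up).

1 January – 3 February 2003: 34 days × 674 kg/day = 22,916 kg at €0.56/kg → €12,832.96
4 February – 31 December 2003: 331 days × 674 kg/day = 223,094 kg at €0.28/kg → €62,466.32

€75,299.28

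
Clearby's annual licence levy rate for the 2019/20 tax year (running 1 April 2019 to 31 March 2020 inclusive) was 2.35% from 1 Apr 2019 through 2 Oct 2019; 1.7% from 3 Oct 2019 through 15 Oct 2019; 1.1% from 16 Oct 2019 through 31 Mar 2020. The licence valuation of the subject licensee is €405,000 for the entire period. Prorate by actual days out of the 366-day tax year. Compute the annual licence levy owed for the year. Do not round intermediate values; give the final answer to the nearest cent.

1 Apr – 2 Oct 2019: 185 days at 2.35% → €405,000 × 2.35% × 185/366 = €4,810.7582
3 Oct – 15 Oct 2019: 13 days at 1.7% → €405,000 × 1.7% × 13/366 = €244.5492
16 Oct 2019 – 31 Mar 2020: 168 days at 1.1% → €405,000 × 1.1% × 168/366 = €2,044.9180
Total = €7,100.2254

€7,100.23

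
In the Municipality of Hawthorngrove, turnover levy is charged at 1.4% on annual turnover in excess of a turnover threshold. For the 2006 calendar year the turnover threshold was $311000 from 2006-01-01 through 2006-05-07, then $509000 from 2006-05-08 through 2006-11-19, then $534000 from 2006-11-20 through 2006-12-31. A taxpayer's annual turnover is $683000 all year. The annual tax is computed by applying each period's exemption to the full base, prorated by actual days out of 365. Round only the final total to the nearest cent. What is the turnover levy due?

2006-01-01 to 2006-05-07: 127 days, exemption $311000 → ($683000 − $311000) × 1.4% × 127/365 = $1812.0986
2006-05-08 to 2006-11-19: 196 days, exemption $509000 → ($683000 − $509000) × 1.4% × 196/365 = $1308.0986
2006-11-20 to 2006-12-31: 42 days, exemption $534000 → ($683000 − $534000) × 1.4% × 42/365 = $240.0329
Total = $3360.2301

$3360.23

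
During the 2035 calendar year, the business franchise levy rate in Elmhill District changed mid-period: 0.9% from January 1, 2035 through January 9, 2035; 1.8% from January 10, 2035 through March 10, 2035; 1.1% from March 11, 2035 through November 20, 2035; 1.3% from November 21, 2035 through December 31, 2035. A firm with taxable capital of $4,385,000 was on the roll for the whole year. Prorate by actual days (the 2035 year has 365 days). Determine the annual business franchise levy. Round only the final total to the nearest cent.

$54,049.63

January 1 – January 9, 2035: 9 days at 0.9% → $4,385,000 × 0.9% × 9/365 = $973.1096
January 10 – March 10, 2035: 60 days at 1.8% → $4,385,000 × 1.8% × 60/365 = $12,974.7945
March 11 – November 20, 2035: 255 days at 1.1% → $4,385,000 × 1.1% × 255/365 = $33,698.4247
November 21 – December 31, 2035: 41 days at 1.3% → $4,385,000 × 1.3% × 41/365 = $6,403.3014
Total = $54,049.6301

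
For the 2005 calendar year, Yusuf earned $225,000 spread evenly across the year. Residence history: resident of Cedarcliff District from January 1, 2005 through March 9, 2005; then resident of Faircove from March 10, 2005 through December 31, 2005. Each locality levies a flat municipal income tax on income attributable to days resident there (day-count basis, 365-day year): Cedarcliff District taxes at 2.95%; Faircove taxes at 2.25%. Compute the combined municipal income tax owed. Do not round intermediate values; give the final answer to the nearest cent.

Cedarcliff District, January 1 – March 9, 2005: 68 days → $225,000 × 2.95% × 68/365 = $1,236.5753
Faircove, March 10 – December 31, 2005: 297 days → $225,000 × 2.25% × 297/365 = $4,119.3493
Total = $5,355.9247

$5,355.92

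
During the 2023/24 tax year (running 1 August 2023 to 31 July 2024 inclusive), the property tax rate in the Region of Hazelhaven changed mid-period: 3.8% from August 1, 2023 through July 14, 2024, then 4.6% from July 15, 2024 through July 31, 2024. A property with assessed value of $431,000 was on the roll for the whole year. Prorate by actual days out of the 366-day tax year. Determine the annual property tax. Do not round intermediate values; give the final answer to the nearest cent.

$16,538.15

August 1, 2023 – July 14, 2024: 349 days at 3.8% → $431,000 × 3.8% × 349/366 = $15,617.2732
July 15 – July 31, 2024: 17 days at 4.6% → $431,000 × 4.6% × 17/366 = $920.8798
Total = $16,538.1530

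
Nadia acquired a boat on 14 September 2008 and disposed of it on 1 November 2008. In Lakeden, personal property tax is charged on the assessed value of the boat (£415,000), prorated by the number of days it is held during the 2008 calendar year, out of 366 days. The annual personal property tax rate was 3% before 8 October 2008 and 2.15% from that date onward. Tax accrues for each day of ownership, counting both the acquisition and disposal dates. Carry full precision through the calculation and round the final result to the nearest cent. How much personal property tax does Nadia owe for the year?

14 September – 7 October 2008: 24 days at 3% → £415,000 × 3% × 24/366 = £816.3934
8 October – 1 November 2008: 25 days at 2.15% → £415,000 × 2.15% × 25/366 = £609.4604
Total = £1,425.8538

£1,425.85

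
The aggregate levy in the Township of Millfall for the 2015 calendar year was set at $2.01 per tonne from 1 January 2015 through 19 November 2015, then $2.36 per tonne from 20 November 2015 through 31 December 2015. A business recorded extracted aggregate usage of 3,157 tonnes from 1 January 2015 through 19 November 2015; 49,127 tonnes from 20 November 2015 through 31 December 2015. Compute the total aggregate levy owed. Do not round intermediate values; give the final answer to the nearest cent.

1 January – 19 November 2015: 3,157 tonnes at $2.01/tonne → $6,345.57
20 November – 31 December 2015: 49,127 tonnes at $2.36/tonne → $115,939.72

$122,285.29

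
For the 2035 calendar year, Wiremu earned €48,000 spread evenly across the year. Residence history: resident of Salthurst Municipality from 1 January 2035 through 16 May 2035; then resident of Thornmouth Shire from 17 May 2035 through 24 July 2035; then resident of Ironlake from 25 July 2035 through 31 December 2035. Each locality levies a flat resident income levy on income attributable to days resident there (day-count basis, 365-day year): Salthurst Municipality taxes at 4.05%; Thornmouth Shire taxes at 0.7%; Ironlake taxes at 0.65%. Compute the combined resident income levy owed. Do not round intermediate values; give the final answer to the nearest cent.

Salthurst Municipality, 1 January – 16 May 2035: 136 days → €48,000 × 4.05% × 136/365 = €724.3397
Thornmouth Shire, 17 May – 24 July 2035: 69 days → €48,000 × 0.7% × 69/365 = €63.5178
Ironlake, 25 July – 31 December 2035: 160 days → €48,000 × 0.65% × 160/365 = €136.7671
Total = €924.6247

€924.62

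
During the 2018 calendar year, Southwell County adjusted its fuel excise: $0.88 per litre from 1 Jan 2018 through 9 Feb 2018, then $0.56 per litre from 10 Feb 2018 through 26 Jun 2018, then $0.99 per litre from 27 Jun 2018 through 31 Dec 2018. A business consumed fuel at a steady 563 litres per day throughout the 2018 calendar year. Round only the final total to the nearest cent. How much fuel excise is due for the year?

$167,796.52

1 Jan – 9 Feb 2018: 40 days × 563 litres/day = 22,520 litres at $0.88/litre → $19,817.60
10 Feb – 26 Jun 2018: 137 days × 563 litres/day = 77,131 litres at $0.56/litre → $43,193.36
27 Jun – 31 Dec 2018: 188 days × 563 litres/day = 105,844 litres at $0.99/litre → $104,785.56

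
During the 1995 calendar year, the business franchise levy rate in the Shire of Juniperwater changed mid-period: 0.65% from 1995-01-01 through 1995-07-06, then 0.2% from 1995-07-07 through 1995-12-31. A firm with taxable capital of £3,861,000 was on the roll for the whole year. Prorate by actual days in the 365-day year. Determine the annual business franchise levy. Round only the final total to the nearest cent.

1995-01-01 to 1995-07-06: 187 days at 0.65% → £3,861,000 × 0.65% × 187/365 = £12,857.6589
1995-07-07 to 1995-12-31: 178 days at 0.2% → £3,861,000 × 0.2% × 178/365 = £3,765.7973
Total = £16,623.4562

£16,623.46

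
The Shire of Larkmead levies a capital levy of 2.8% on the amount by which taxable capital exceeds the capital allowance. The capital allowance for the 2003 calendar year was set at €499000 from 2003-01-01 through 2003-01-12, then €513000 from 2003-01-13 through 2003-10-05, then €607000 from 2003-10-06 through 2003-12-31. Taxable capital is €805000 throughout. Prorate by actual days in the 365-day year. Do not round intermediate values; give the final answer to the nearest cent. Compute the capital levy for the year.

2003-01-01 to 2003-01-12: 12 days, exemption €499000 → (€805000 − €499000) × 2.8% × 12/365 = €281.6877
2003-01-13 to 2003-10-05: 266 days, exemption €513000 → (€805000 − €513000) × 2.8% × 266/365 = €5958.4000
2003-10-06 to 2003-12-31: 87 days, exemption €607000 → (€805000 − €607000) × 2.8% × 87/365 = €1321.4466
Total = €7561.5342

€7561.53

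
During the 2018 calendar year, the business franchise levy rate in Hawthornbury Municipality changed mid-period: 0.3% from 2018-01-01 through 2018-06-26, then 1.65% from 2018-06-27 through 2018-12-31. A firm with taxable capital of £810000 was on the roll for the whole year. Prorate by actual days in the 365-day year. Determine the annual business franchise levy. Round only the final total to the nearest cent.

2018-01-01 to 2018-06-26: 177 days at 0.3% → £810000 × 0.3% × 177/365 = £1178.3836
2018-06-27 to 2018-12-31: 188 days at 1.65% → £810000 × 1.65% × 188/365 = £6883.8904
Total = £8062.2740

£8062.27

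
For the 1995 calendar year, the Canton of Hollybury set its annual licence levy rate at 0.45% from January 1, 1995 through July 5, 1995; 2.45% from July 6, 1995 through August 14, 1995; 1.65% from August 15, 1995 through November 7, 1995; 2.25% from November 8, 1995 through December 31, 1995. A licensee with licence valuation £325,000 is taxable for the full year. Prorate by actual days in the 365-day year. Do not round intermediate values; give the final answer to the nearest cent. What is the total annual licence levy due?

£3,948.53

January 1 – July 5, 1995: 186 days at 0.45% → £325,000 × 0.45% × 186/365 = £745.2740
July 6 – August 14, 1995: 40 days at 2.45% → £325,000 × 2.45% × 40/365 = £872.6027
August 15 – November 7, 1995: 85 days at 1.65% → £325,000 × 1.65% × 85/365 = £1,248.8014
November 8 – December 31, 1995: 54 days at 2.25% → £325,000 × 2.25% × 54/365 = £1,081.8493
Total = £3,948.5274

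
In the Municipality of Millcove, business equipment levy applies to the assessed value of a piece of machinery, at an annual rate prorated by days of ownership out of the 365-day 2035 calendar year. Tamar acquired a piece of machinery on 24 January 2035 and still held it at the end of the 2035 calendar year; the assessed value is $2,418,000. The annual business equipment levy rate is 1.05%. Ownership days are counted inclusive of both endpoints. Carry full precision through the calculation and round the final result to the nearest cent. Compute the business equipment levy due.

Days held (24 January – 31 December 2035): 342 out of 365
Tax = $2,418,000 × 1.05% × 342/365 = $23,789.1452

$23,789.15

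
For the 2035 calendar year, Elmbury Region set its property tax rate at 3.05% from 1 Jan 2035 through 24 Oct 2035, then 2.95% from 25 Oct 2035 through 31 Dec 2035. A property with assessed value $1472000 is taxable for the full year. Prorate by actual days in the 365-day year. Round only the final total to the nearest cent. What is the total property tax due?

1 Jan – 24 Oct 2035: 297 days at 3.05% → $1472000 × 3.05% × 297/365 = $36531.8137
25 Oct – 31 Dec 2035: 68 days at 2.95% → $1472000 × 2.95% × 68/365 = $8089.9507
Total = $44621.7644

$44621.76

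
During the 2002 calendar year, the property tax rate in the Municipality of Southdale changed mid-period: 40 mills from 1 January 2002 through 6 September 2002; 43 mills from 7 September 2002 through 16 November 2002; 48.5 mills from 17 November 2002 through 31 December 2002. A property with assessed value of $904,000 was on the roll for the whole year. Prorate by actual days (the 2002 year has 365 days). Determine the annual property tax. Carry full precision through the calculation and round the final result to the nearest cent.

1 January – 6 September 2002: 249 days at 40 mills → $904,000 × 4% × 249/365 = $24,668.0548
7 September – 16 November 2002: 71 days at 43 mills → $904,000 × 4.3% × 71/365 = $7,561.4027
17 November – 31 December 2002: 45 days at 48.5 mills → $904,000 × 4.85% × 45/365 = $5,405.4247
Total = $37,634.8822

$37,634.88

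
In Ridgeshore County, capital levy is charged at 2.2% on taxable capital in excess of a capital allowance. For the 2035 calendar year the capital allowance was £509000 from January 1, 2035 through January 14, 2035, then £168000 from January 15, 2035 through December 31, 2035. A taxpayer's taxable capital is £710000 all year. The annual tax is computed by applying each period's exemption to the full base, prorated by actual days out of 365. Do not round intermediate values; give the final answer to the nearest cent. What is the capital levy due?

January 1 – January 14, 2035: 14 days, exemption £509000 → (£710000 − £509000) × 2.2% × 14/365 = £169.6110
January 15 – December 31, 2035: 351 days, exemption £168000 → (£710000 − £168000) × 2.2% × 351/365 = £11466.6411
Total = £11636.2521

£11636.25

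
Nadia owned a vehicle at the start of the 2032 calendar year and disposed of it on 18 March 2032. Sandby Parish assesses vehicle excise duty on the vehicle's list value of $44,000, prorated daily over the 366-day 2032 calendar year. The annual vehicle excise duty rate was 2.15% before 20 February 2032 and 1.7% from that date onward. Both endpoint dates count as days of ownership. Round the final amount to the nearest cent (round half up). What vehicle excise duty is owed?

1 January – 19 February 2032: 50 days at 2.15% → $44,000 × 2.15% × 50/366 = $129.2350
20 February – 18 March 2032: 28 days at 1.7% → $44,000 × 1.7% × 28/366 = $57.2240
Total = $186.4590

$186.46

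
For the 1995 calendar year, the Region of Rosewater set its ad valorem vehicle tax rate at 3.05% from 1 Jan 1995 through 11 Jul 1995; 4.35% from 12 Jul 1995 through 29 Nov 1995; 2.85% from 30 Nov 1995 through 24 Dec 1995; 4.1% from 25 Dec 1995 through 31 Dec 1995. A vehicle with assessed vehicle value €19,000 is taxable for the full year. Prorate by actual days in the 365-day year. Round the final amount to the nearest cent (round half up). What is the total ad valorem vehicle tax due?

1 Jan – 11 Jul 1995: 192 days at 3.05% → €19,000 × 3.05% × 192/365 = €304.8329
12 Jul – 29 Nov 1995: 141 days at 4.35% → €19,000 × 4.35% × 141/365 = €319.2781
30 Nov – 24 Dec 1995: 25 days at 2.85% → €19,000 × 2.85% × 25/365 = €37.0890
25 Dec – 31 Dec 1995: 7 days at 4.1% → €19,000 × 4.1% × 7/365 = €14.9397
Total = €676.1397

€676.14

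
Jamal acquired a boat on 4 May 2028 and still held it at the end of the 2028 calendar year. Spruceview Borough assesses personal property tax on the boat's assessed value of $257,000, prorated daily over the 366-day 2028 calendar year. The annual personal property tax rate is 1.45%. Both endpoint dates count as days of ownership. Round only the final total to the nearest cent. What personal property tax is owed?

$2,463.97

Days held (4 May – 31 Dec 2028): 242 out of 366
Tax = $257,000 × 1.45% × 242/366 = $2,463.9699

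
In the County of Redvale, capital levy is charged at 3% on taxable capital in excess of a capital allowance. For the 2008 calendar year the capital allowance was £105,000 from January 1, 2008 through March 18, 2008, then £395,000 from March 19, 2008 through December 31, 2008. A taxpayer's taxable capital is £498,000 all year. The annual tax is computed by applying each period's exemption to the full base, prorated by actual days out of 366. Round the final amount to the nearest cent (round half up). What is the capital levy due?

January 1 – March 18, 2008: 78 days, exemption £105,000 → (£498,000 − £105,000) × 3% × 78/366 = £2,512.6230
March 19 – December 31, 2008: 288 days, exemption £395,000 → (£498,000 − £395,000) × 3% × 288/366 = £2,431.4754
Total = £4,944.0984

£4,944.10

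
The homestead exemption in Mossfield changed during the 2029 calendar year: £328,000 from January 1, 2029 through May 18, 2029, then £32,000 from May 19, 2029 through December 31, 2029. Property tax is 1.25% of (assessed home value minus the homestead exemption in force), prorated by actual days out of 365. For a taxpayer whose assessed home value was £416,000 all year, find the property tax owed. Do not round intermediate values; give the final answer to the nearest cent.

£3,401.10

January 1 – May 18, 2029: 138 days, exemption £328,000 → (£416,000 − £328,000) × 1.25% × 138/365 = £415.8904
May 19 – December 31, 2029: 227 days, exemption £32,000 → (£416,000 − £32,000) × 1.25% × 227/365 = £2,985.2055
Total = £3,401.0959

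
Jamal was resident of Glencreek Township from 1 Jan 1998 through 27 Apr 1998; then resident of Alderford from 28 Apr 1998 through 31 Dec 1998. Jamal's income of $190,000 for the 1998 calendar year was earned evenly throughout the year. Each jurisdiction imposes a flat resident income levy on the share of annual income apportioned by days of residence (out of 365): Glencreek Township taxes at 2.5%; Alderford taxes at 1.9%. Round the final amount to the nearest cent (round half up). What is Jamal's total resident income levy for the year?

$3,975.42

Glencreek Township, 1 Jan – 27 Apr 1998: 117 days → $190,000 × 2.5% × 117/365 = $1,522.6027
Alderford, 28 Apr – 31 Dec 1998: 248 days → $190,000 × 1.9% × 248/365 = $2,452.8219
Total = $3,975.4247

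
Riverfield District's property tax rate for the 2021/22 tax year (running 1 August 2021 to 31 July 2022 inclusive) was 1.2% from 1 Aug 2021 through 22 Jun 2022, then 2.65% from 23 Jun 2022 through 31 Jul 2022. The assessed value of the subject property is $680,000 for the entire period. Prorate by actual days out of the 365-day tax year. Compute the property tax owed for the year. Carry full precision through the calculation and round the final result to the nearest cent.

1 Aug 2021 – 22 Jun 2022: 326 days at 1.2% → $680,000 × 1.2% × 326/365 = $7,288.1096
23 Jun – 31 Jul 2022: 39 days at 2.65% → $680,000 × 2.65% × 39/365 = $1,925.4247
Total = $9,213.5342

$9,213.53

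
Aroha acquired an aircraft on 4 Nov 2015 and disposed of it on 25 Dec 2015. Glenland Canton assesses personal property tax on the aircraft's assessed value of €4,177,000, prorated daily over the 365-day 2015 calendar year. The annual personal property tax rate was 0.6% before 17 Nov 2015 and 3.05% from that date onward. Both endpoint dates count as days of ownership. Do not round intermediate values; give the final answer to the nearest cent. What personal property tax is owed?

4 Nov – 16 Nov 2015: 13 days at 0.6% → €4,177,000 × 0.6% × 13/365 = €892.6192
17 Nov – 25 Dec 2015: 39 days at 3.05% → €4,177,000 × 3.05% × 39/365 = €13,612.4425
Total = €14,505.0616

€14,505.06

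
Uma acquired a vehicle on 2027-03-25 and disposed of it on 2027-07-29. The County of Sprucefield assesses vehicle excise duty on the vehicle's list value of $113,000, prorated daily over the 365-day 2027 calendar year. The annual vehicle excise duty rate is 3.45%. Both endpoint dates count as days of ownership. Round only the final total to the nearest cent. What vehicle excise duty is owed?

Days held (2027-03-25 to 2027-07-29): 127 out of 365
Tax = $113,000 × 3.45% × 127/365 = $1,356.4644

$1,356.46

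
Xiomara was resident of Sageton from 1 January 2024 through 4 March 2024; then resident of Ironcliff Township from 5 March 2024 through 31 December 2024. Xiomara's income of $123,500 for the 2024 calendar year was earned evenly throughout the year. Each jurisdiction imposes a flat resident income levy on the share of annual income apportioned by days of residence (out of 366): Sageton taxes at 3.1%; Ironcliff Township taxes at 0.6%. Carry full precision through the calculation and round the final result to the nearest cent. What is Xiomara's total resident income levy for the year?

$1,280.89

Sageton, 1 January – 4 March 2024: 64 days → $123,500 × 3.1% × 64/366 = $669.4645
Ironcliff Township, 5 March – 31 December 2024: 302 days → $123,500 × 0.6% × 302/366 = $611.4262
Total = $1,280.8907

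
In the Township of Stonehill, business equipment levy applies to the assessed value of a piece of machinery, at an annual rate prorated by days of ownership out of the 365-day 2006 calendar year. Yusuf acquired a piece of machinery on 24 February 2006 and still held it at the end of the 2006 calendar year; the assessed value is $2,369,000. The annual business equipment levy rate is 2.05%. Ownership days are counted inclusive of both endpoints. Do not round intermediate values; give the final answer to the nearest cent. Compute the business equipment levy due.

Days held (24 February – 31 December 2006): 311 out of 365
Tax = $2,369,000 × 2.05% × 311/365 = $41,379.6151

$41,379.62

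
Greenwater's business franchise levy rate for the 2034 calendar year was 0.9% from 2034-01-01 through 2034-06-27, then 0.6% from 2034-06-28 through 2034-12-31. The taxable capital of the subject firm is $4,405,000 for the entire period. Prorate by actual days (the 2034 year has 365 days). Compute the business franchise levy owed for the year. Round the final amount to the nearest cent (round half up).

$32,874.58

2034-01-01 to 2034-06-27: 178 days at 0.9% → $4,405,000 × 0.9% × 178/365 = $19,333.7260
2034-06-28 to 2034-12-31: 187 days at 0.6% → $4,405,000 × 0.6% × 187/365 = $13,540.8493
Total = $32,874.5753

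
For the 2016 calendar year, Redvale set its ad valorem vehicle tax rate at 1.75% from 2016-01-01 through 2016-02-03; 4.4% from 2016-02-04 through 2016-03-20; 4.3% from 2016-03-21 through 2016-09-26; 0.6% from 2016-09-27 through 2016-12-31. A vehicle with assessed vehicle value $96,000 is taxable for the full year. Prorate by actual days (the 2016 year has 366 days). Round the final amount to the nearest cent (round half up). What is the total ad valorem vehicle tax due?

$2,980.98

2016-01-01 to 2016-02-03: 34 days at 1.75% → $96,000 × 1.75% × 34/366 = $156.0656
2016-02-04 to 2016-03-20: 46 days at 4.4% → $96,000 × 4.4% × 46/366 = $530.8852
2016-03-21 to 2016-09-26: 190 days at 4.3% → $96,000 × 4.3% × 190/366 = $2,142.9508
2016-09-27 to 2016-12-31: 96 days at 0.6% → $96,000 × 0.6% × 96/366 = $151.0820
Total = $2,980.9836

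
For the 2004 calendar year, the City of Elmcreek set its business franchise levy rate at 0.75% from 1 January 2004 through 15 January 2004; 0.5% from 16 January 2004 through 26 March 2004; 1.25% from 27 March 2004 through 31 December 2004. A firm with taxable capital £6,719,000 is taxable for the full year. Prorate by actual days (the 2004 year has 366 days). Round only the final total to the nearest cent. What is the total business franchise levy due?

£72,835.06

1 January – 15 January 2004: 15 days at 0.75% → £6,719,000 × 0.75% × 15/366 = £2,065.2664
16 January – 26 March 2004: 71 days at 0.5% → £6,719,000 × 0.5% × 71/366 = £6,517.0628
27 March – 31 December 2004: 280 days at 1.25% → £6,719,000 × 1.25% × 280/366 = £64,252.7322
Total = £72,835.0615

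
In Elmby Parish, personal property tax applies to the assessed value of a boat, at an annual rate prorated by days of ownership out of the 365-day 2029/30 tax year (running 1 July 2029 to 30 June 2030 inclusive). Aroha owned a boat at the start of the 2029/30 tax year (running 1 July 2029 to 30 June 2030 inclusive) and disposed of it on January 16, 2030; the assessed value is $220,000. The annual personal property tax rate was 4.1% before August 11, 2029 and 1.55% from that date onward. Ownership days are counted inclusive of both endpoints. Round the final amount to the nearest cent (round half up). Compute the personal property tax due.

$2,498.66

July 1 – August 10, 2029: 41 days at 4.1% → $220,000 × 4.1% × 41/365 = $1,013.2055
August 11, 2029 – January 16, 2030: 159 days at 1.55% → $220,000 × 1.55% × 159/365 = $1,485.4521
Total = $2,498.6575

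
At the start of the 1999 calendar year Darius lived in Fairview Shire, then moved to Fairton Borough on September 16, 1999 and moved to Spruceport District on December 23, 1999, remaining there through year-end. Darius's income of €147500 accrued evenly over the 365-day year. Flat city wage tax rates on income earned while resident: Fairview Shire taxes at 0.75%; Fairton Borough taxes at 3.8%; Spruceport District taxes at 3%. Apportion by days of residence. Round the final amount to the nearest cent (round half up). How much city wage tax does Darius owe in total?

Fairview Shire, January 1 – September 15, 1999: 258 days → €147500 × 0.75% × 258/365 = €781.9521
Fairton Borough, September 16 – December 22, 1999: 98 days → €147500 × 3.8% × 98/365 = €1504.9041
Spruceport District, December 23 – December 31, 1999: 9 days → €147500 × 3% × 9/365 = €109.1096
Total = €2395.9658

€2395.97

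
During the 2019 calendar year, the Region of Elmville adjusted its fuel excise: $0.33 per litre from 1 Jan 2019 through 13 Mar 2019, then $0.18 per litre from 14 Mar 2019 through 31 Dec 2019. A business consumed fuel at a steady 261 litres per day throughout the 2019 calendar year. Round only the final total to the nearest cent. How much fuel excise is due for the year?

1 Jan – 13 Mar 2019: 72 days × 261 litres/day = 18,792 litres at $0.33/litre → $6,201.36
14 Mar – 31 Dec 2019: 293 days × 261 litres/day = 76,473 litres at $0.18/litre → $13,765.14

$19,966.50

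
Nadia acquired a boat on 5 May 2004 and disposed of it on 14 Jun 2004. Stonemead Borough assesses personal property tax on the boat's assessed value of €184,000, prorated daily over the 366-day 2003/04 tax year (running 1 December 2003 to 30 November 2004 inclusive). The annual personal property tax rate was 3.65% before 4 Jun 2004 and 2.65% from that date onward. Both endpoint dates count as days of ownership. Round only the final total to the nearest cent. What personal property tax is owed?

5 May – 3 Jun 2004: 30 days at 3.65% → €184,000 × 3.65% × 30/366 = €550.4918
4 Jun – 14 Jun 2004: 11 days at 2.65% → €184,000 × 2.65% × 11/366 = €146.5464
Total = €697.0383

€697.04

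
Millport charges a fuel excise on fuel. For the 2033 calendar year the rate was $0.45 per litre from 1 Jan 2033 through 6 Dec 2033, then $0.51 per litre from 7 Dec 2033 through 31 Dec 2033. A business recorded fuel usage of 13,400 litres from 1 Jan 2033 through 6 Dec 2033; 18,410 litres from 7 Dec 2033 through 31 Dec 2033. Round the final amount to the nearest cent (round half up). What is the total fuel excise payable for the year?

$15419.10

1 Jan – 6 Dec 2033: 13,400 litres at $0.45/litre → $6030.00
7 Dec – 31 Dec 2033: 18,410 litres at $0.51/litre → $9389.10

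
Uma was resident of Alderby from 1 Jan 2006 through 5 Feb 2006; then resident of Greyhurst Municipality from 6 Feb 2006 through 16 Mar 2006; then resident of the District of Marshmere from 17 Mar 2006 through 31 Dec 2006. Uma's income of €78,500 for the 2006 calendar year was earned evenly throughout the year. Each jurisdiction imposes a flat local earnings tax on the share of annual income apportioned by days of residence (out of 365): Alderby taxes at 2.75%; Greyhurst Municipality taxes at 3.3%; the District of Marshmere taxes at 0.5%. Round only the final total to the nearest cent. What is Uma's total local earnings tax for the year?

Alderby, 1 Jan – 5 Feb 2006: 36 days → €78,500 × 2.75% × 36/365 = €212.9178
Greyhurst Municipality, 6 Feb – 16 Mar 2006: 39 days → €78,500 × 3.3% × 39/365 = €276.7932
The District of Marshmere, 17 Mar – 31 Dec 2006: 290 days → €78,500 × 0.5% × 290/365 = €311.8493
Total = €801.5603

€801.56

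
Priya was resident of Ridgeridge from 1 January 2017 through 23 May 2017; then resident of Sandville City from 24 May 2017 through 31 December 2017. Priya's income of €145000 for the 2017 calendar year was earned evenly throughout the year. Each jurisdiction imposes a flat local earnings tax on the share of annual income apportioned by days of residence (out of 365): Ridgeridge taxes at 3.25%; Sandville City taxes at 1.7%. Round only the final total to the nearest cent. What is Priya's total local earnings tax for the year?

Ridgeridge, 1 January – 23 May 2017: 143 days → €145000 × 3.25% × 143/365 = €1846.2671
Sandville City, 24 May – 31 December 2017: 222 days → €145000 × 1.7% × 222/365 = €1499.2603
Total = €3345.5274

€3345.53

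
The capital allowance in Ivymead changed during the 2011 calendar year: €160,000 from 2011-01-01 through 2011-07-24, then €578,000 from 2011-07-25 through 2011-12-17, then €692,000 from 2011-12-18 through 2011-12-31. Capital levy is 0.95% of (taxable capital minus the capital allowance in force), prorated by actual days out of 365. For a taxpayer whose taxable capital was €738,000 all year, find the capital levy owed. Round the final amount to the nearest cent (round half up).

2011-01-01 to 2011-07-24: 205 days, exemption €160,000 → (€738,000 − €160,000) × 0.95% × 205/365 = €3,083.9863
2011-07-25 to 2011-12-17: 146 days, exemption €578,000 → (€738,000 − €578,000) × 0.95% × 146/365 = €608.0000
2011-12-18 to 2011-12-31: 14 days, exemption €692,000 → (€738,000 − €692,000) × 0.95% × 14/365 = €16.7616
Total = €3,708.7479

€3,708.75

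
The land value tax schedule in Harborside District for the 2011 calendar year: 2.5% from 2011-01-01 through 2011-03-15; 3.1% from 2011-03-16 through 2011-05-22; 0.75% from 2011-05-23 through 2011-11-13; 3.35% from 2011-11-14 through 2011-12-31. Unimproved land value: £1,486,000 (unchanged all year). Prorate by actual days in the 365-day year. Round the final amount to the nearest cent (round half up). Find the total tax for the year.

2011-01-01 to 2011-03-15: 74 days at 2.5% → £1,486,000 × 2.5% × 74/365 = £7,531.7808
2011-03-16 to 2011-05-22: 68 days at 3.1% → £1,486,000 × 3.1% × 68/365 = £8,582.1589
2011-05-23 to 2011-11-13: 175 days at 0.75% → £1,486,000 × 0.75% × 175/365 = £5,343.4932
2011-11-14 to 2011-12-31: 48 days at 3.35% → £1,486,000 × 3.35% × 48/365 = £6,546.5425
Total = £28,003.9753

£28,003.98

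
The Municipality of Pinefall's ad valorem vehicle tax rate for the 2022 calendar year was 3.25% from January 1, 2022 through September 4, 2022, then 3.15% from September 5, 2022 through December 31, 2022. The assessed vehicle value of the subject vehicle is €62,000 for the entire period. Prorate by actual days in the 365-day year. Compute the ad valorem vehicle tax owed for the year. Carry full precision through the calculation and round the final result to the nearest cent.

January 1 – September 4, 2022: 247 days at 3.25% → €62,000 × 3.25% × 247/365 = €1,363.5753
September 5 – December 31, 2022: 118 days at 3.15% → €62,000 × 3.15% × 118/365 = €631.3808
Total = €1,994.9562

€1,994.96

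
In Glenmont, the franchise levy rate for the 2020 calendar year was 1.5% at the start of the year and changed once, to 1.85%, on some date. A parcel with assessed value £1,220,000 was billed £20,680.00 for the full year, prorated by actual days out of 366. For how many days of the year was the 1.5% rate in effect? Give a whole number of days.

Let d = days at the first rate; then 366 − d days at the second rate.
£1,220,000 × [1.5%·d + 1.85%·(366−d)] / 366 = £20,680.00
Solving gives d = 162, so the new rate took effect on June 11, 2020.

162 days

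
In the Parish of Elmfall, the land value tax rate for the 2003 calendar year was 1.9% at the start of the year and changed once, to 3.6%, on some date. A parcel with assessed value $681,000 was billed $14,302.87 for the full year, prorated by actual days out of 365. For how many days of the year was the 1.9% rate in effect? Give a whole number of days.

322 days

Let d = days at the first rate; then 365 − d days at the second rate.
$681,000 × [1.9%·d + 3.6%·(365−d)] / 365 = $14,302.87
Solving gives d = 322, so the new rate took effect on 19 Nov 2003.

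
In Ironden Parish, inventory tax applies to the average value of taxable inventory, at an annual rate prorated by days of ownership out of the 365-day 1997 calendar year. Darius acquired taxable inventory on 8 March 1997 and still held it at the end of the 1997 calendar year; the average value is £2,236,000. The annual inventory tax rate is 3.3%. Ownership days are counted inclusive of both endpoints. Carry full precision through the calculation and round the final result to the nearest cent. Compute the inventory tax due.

Days held (8 March – 31 December 1997): 299 out of 365
Tax = £2,236,000 × 3.3% × 299/365 = £60,445.5123

£60,445.51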